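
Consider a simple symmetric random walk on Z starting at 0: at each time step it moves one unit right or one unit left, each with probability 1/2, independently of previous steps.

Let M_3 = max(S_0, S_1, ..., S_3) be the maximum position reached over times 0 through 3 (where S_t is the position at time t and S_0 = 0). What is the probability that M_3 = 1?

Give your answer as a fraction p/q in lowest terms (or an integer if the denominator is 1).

Answer: 3/8

Derivation:
Let M_3 = max(S_0,...,S_3). Use the reflection principle: for j ≥ 1, #{paths with M_3 ≥ j} = #{S_3 ≥ j} + #{S_3 ≥ j+1}.
By reflection, #{M_3 ≥ 1} = #{S_3 ≥ 1} + #{S_3 ≥ 2} = 4 + 1 = 5.
#{M_3 ≥ 2} = #{S_3 ≥ 2} + #{S_3 ≥ 3} = 1 + 1 = 2.
#{M_3 = 1} = 5 - 2 = 3.
P(M_3 = 1) = 3/8 = 3/8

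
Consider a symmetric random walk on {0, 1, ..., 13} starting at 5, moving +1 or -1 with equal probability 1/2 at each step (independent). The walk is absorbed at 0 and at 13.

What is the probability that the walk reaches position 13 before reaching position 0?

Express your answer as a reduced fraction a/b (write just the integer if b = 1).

Answer: 5/13

Derivation:
Symmetric walk (p = 1/2): the harmonic-function argument gives P(hit 13 before 0 | start at 5) = a/N.
P = 5/13 = 5/13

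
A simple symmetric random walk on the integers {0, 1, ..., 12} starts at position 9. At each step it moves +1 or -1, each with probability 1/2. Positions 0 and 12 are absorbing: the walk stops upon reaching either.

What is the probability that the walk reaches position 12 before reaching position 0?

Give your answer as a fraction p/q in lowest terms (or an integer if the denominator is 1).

Symmetric walk (p = 1/2): the harmonic-function argument gives P(hit 12 before 0 | start at 9) = a/N.
P = 9/12 = 3/4

Answer: 3/4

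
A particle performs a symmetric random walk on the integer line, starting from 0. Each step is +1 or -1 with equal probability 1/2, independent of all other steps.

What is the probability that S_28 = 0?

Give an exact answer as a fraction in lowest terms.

To return to 0 after 28 steps: need exactly 14 steps of +1 and 14 of -1.
Favorable paths: C(28,14) = 40116600
Total paths: 2^28 = 268435456
P = 40116600/268435456 = 5014575/33554432

Answer: 5014575/33554432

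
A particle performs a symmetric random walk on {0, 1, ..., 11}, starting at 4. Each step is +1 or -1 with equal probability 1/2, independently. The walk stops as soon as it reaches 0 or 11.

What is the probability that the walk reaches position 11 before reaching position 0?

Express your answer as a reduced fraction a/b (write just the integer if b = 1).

Symmetric walk (p = 1/2): the harmonic-function argument gives P(hit 11 before 0 | start at 4) = a/N.
P = 4/11 = 4/11

Answer: 4/11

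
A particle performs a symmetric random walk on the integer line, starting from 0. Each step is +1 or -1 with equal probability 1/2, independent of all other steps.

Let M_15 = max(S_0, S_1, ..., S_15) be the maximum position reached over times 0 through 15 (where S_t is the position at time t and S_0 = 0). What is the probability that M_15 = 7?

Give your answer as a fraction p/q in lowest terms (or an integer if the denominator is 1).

Let M_15 = max(S_0,...,S_15). Use the reflection principle: for j ≥ 1, #{paths with M_15 ≥ j} = #{S_15 ≥ j} + #{S_15 ≥ j+1}.
By reflection, #{M_15 ≥ 7} = #{S_15 ≥ 7} + #{S_15 ≥ 8} = 1941 + 576 = 2517.
#{M_15 ≥ 8} = #{S_15 ≥ 8} + #{S_15 ≥ 9} = 576 + 576 = 1152.
#{M_15 = 7} = 2517 - 1152 = 1365.
P(M_15 = 7) = 1365/32768 = 1365/32768

Answer: 1365/32768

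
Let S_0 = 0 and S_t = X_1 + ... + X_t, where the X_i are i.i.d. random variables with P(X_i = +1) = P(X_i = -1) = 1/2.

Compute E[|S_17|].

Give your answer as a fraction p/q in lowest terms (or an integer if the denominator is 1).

Answer: 109395/32768

Derivation:
S_17 takes values m ≡ 1 (mod 2) with |m| ≤ 17; P(S_17=m) = C(17,(17+m)/2)/2^17.
Total paths: 2^17 = 131072
Distribution: P(S=-17)=1/131072, P(S=-15)=17/131072, P(S=-13)=136/131072, P(S=-11)=680/131072, P(S=-9)=2380/131072, P(S=-7)=6188/131072, P(S=-5)=12376/131072, P(S=-3)=19448/131072, P(S=-1)=24310/131072, P(S=1)=24310/131072, P(S=3)=19448/131072, P(S=5)=12376/131072, P(S=7)=6188/131072, P(S=9)=2380/131072, P(S=11)=680/131072, P(S=13)=136/131072, P(S=15)=17/131072, P(S=17)=1/131072
E[|S_17|] = Σ_m |m|·P(S_17=m) = 437580/131072 = 109395/32768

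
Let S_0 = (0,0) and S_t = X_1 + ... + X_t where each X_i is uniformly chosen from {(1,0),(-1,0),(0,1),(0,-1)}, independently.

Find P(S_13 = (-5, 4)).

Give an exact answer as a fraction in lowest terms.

Let h be the number of horizontal steps (so 13-h are vertical). To end at (-5,4) need (h-5)/2 right-steps and ((13-h)+4)/2 up-steps.
Sum over h with 5 ≤ h ≤ 9, h ≡ 1 (mod 2), 13-h ≡ 0 (mod 2):
h=5: C(13,5)·C(5,0)·C(8,6) = 1287·1·28 = 36036
h=7: C(13,7)·C(7,1)·C(6,5) = 1716·7·6 = 72072
h=9: C(13,9)·C(9,2)·C(4,4) = 715·36·1 = 25740
Total favorable: 133848
Total paths: 4^13 = 67108864
P = 133848/67108864 = 16731/8388608

Answer: 16731/8388608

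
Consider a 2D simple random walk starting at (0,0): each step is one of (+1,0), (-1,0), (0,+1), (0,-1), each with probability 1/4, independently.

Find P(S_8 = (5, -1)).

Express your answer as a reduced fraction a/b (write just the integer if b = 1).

Let h be the number of horizontal steps (so 8-h are vertical). To end at (5,-1) need (h+5)/2 right-steps and ((8-h)-1)/2 up-steps.
Sum over h with 5 ≤ h ≤ 7, h ≡ 1 (mod 2), 8-h ≡ 1 (mod 2):
h=5: C(8,5)·C(5,5)·C(3,1) = 56·1·3 = 168
h=7: C(8,7)·C(7,6)·C(1,0) = 8·7·1 = 56
Total favorable: 224
Total paths: 4^8 = 65536
P = 224/65536 = 7/2048

Answer: 7/2048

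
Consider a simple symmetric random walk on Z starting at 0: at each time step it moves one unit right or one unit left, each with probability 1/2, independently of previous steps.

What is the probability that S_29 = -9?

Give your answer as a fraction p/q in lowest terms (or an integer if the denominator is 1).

To reach position -9 after 29 steps: need 10 steps of +1 and 19 of -1.
Favorable paths: C(29,10) = 20030010
Total paths: 2^29 = 536870912
P = 20030010/536870912 = 10015005/268435456

Answer: 10015005/268435456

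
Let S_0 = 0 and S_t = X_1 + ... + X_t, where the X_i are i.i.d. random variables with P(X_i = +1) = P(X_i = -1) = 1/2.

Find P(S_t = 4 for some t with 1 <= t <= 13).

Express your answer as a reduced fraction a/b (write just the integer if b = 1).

Answer: 1093/4096

Derivation:
Count via complement. Let g(t,s) = #length-t paths at position s with S_1..S_t all ≠ 4.
g(t,s) = g(t-1,s-1) + g(t-1,s+1) for s ≠ 4; g(t,4) = 0.
t=0: g(0,0)=1
t=1: g(1,-1)=1 g(1,1)=1
t=2: g(2,-2)=1 g(2,0)=2 g(2,2)=1
t=3: g(3,-3)=1 g(3,-1)=3 g(3,1)=3 g(3,3)=1
t=4: g(4,-4)=1 g(4,-2)=4 g(4,0)=6 g(4,2)=4
t=5: g(5,-5)=1 g(5,-3)=5 g(5,-1)=10 g(5,1)=10 g(5,3)=4
t=6: g(6,-6)=1 g(6,-4)=6 g(6,-2)=15 g(6,0)=20 g(6,2)=14
t=7: g(7,-7)=1 g(7,-5)=7 g(7,-3)=21 g(7,-1)=35 g(7,1)=34 g(7,3)=14
t=8: g(8,-8)=1 g(8,-6)=8 g(8,-4)=28 g(8,-2)=56 g(8,0)=69 g(8,2)=48
t=9: g(9,-9)=1 g(9,-7)=9 g(9,-5)=36 g(9,-3)=84 g(9,-1)=125 g(9,1)=117 g(9,3)=48
t=10: g(10,-10)=1 g(10,-8)=10 g(10,-6)=45 g(10,-4)=120 g(10,-2)=209 g(10,0)=242 g(10,2)=165
t=11: g(11,-11)=1 g(11,-9)=11 g(11,-7)=55 g(11,-5)=165 g(11,-3)=329 g(11,-1)=451 g(11,1)=407 g(11,3)=165
t=12: g(12,-12)=1 g(12,-10)=12 g(12,-8)=66 g(12,-6)=220 g(12,-4)=494 g(12,-2)=780 g(12,0)=858 g(12,2)=572
t=13: g(13,-13)=1 g(13,-11)=13 g(13,-9)=78 g(13,-7)=286 g(13,-5)=714 g(13,-3)=1274 g(13,-1)=1638 g(13,1)=1430 g(13,3)=572
Paths never hitting 4: Σ_s g(13,s) = 6006
Paths hitting 4: 2^13 - 6006 = 2186
P = 2186/8192 = 1093/4096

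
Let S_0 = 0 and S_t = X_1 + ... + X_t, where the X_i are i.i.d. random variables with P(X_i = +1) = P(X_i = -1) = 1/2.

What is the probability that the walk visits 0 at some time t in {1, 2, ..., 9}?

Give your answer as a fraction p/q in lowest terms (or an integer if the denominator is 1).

Answer: 93/128

Derivation:
Count via complement. Let g(t,s) = #length-t paths at position s with S_1..S_t all ≠ 0.
g(t,s) = g(t-1,s-1) + g(t-1,s+1) for s ≠ 0; g(t,0) = 0.
t=0: g(0,0)=1
t=1: g(1,-1)=1 g(1,1)=1
t=2: g(2,-2)=1 g(2,2)=1
t=3: g(3,-3)=1 g(3,-1)=1 g(3,1)=1 g(3,3)=1
t=4: g(4,-4)=1 g(4,-2)=2 g(4,2)=2 g(4,4)=1
t=5: g(5,-5)=1 g(5,-3)=3 g(5,-1)=2 g(5,1)=2 g(5,3)=3 g(5,5)=1
t=6: g(6,-6)=1 g(6,-4)=4 g(6,-2)=5 g(6,2)=5 g(6,4)=4 g(6,6)=1
t=7: g(7,-7)=1 g(7,-5)=5 g(7,-3)=9 g(7,-1)=5 g(7,1)=5 g(7,3)=9 g(7,5)=5 g(7,7)=1
t=8: g(8,-8)=1 g(8,-6)=6 g(8,-4)=14 g(8,-2)=14 g(8,2)=14 g(8,4)=14 g(8,6)=6 g(8,8)=1
t=9: g(9,-9)=1 g(9,-7)=7 g(9,-5)=20 g(9,-3)=28 g(9,-1)=14 g(9,1)=14 g(9,3)=28 g(9,5)=20 g(9,7)=7 g(9,9)=1
Paths never hitting 0: Σ_s g(9,s) = 140
Paths hitting 0: 2^9 - 140 = 372
P = 372/512 = 93/128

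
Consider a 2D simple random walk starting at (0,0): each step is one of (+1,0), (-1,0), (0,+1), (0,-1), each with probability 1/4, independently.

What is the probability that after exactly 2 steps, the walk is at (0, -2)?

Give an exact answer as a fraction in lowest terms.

Answer: 1/16

Derivation:
Let h be the number of horizontal steps (so 2-h are vertical). To end at (0,-2) need (h+0)/2 right-steps and ((2-h)-2)/2 up-steps.
Sum over h with 0 ≤ h ≤ 0, h ≡ 0 (mod 2), 2-h ≡ 0 (mod 2):
h=0: C(2,0)·C(0,0)·C(2,0) = 1·1·1 = 1
Total favorable: 1
Total paths: 4^2 = 16
P = 1/16 = 1/16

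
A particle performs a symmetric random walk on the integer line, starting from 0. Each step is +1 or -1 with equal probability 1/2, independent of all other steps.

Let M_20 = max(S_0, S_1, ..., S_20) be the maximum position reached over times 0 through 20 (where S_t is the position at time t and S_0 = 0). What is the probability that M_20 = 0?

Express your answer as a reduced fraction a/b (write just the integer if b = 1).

Let M_20 = max(S_0,...,S_20). Use the reflection principle: for j ≥ 1, #{paths with M_20 ≥ j} = #{S_20 ≥ j} + #{S_20 ≥ j+1}.
P(M_20 ≥ 0) = 1 since S_0 = 0, so #{M_20 ≥ 0} = 1048576.
#{M_20 ≥ 1} = #{S_20 ≥ 1} + #{S_20 ≥ 2} = 431910 + 431910 = 863820.
#{M_20 = 0} = 1048576 - 863820 = 184756.
P(M_20 = 0) = 184756/1048576 = 46189/262144

Answer: 46189/262144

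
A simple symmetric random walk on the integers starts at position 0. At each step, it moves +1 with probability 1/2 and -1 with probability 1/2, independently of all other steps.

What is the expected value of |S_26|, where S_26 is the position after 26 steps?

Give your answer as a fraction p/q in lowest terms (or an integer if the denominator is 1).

Answer: 16900975/4194304

Derivation:
S_26 takes values m ≡ 0 (mod 2) with |m| ≤ 26; P(S_26=m) = C(26,(26+m)/2)/2^26.
Total paths: 2^26 = 67108864
Distribution: P(S=-26)=1/67108864, P(S=-24)=26/67108864, P(S=-22)=325/67108864, P(S=-20)=2600/67108864, P(S=-18)=14950/67108864, P(S=-16)=65780/67108864, P(S=-14)=230230/67108864, P(S=-12)=657800/67108864, P(S=-10)=1562275/67108864, P(S=-8)=3124550/67108864, P(S=-6)=5311735/67108864, P(S=-4)=7726160/67108864, P(S=-2)=9657700/67108864, P(S=0)=10400600/67108864, P(S=2)=9657700/67108864, P(S=4)=7726160/67108864, P(S=6)=5311735/67108864, P(S=8)=3124550/67108864, P(S=10)=1562275/67108864, P(S=12)=657800/67108864, P(S=14)=230230/67108864, P(S=16)=65780/67108864, P(S=18)=14950/67108864, P(S=20)=2600/67108864, P(S=22)=325/67108864, P(S=24)=26/67108864, P(S=26)=1/67108864
E[|S_26|] = Σ_m |m|·P(S_26=m) = 270415600/67108864 = 16900975/4194304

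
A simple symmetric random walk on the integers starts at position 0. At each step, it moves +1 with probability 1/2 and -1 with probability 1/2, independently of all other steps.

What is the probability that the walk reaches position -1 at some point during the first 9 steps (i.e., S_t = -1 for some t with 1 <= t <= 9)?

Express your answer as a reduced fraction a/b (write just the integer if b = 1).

Count via complement. Let g(t,s) = #length-t paths at position s with S_1..S_t all ≠ -1.
g(t,s) = g(t-1,s-1) + g(t-1,s+1) for s ≠ -1; g(t,-1) = 0.
t=0: g(0,0)=1
t=1: g(1,1)=1
t=2: g(2,0)=1 g(2,2)=1
t=3: g(3,1)=2 g(3,3)=1
t=4: g(4,0)=2 g(4,2)=3 g(4,4)=1
t=5: g(5,1)=5 g(5,3)=4 g(5,5)=1
t=6: g(6,0)=5 g(6,2)=9 g(6,4)=5 g(6,6)=1
t=7: g(7,1)=14 g(7,3)=14 g(7,5)=6 g(7,7)=1
t=8: g(8,0)=14 g(8,2)=28 g(8,4)=20 g(8,6)=7 g(8,8)=1
t=9: g(9,1)=42 g(9,3)=48 g(9,5)=27 g(9,7)=8 g(9,9)=1
Paths never hitting -1: Σ_s g(9,s) = 126
Paths hitting -1: 2^9 - 126 = 386
P = 386/512 = 193/256

Answer: 193/256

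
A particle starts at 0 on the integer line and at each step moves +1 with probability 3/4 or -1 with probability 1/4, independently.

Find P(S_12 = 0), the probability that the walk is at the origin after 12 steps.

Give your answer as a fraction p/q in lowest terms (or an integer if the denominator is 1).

Answer: 168399/4194304

Derivation:
To be at 0 after 12 steps: need exactly 6 steps of +1 and 6 of -1.
Number of such sequences: C(12,6) = 924
Each has probability (3/4)^6 · (1/4)^6 = 729/16777216
P = 924 · 729/16777216 = 168399/4194304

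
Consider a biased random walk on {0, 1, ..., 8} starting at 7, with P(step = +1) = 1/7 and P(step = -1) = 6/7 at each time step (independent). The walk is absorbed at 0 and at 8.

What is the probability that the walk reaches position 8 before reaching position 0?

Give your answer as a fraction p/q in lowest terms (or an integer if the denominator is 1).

Biased walk: p = 1/7, q = 6/7, r = q/p = 6
Gambler's ruin: P(hit 8 before 0 | start at 7) = (1 - r^a)/(1 - r^N)
r^7 = 279936; r^8 = 1679616
P = (1 - 279936) / (1 - 1679616) = -279935 / -1679615 = 55987/335923

Answer: 55987/335923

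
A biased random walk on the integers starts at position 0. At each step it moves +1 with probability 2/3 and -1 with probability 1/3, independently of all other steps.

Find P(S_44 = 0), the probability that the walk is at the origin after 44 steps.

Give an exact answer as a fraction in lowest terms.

Answer: 2941743566642216960/328256967394537077627

Derivation:
To be at 0 after 44 steps: need exactly 22 steps of +1 and 22 of -1.
Number of such sequences: C(44,22) = 2104098963720
Each has probability (2/3)^22 · (1/3)^22 = 4194304/984770902183611232881
P = 2104098963720 · 4194304/984770902183611232881 = 2941743566642216960/328256967394537077627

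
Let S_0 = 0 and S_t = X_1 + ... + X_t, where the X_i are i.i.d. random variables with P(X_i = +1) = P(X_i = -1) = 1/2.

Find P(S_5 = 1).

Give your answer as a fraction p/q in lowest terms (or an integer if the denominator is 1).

Answer: 5/16

Derivation:
To reach position 1 after 5 steps: need 3 steps of +1 and 2 of -1.
Favorable paths: C(5,3) = 10
Total paths: 2^5 = 32
P = 10/32 = 5/16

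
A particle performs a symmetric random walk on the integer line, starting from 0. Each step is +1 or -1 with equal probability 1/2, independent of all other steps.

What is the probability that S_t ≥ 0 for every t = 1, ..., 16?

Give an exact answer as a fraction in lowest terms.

Answer: 6435/32768

Derivation:
Let f(t,s) = #length-t paths at position s with S_1..S_t all ≥ 0.
f(t,s) = f(t-1,s-1) + f(t-1,s+1) for s ≥ 0; f(t,s) = 0 for s < 0.
t=0: f(0,0)=1
t=1: f(1,1)=1
t=2: f(2,0)=1 f(2,2)=1
t=3: f(3,1)=2 f(3,3)=1
t=4: f(4,0)=2 f(4,2)=3 f(4,4)=1
t=5: f(5,1)=5 f(5,3)=4 f(5,5)=1
t=6: f(6,0)=5 f(6,2)=9 f(6,4)=5 f(6,6)=1
t=7: f(7,1)=14 f(7,3)=14 f(7,5)=6 f(7,7)=1
t=8: f(8,0)=14 f(8,2)=28 f(8,4)=20 f(8,6)=7 f(8,8)=1
t=9: f(9,1)=42 f(9,3)=48 f(9,5)=27 f(9,7)=8 f(9,9)=1
t=10: f(10,0)=42 f(10,2)=90 f(10,4)=75 f(10,6)=35 f(10,8)=9 f(10,10)=1
t=11: f(11,1)=132 f(11,3)=165 f(11,5)=110 f(11,7)=44 f(11,9)=10 f(11,11)=1
t=12: f(12,0)=132 f(12,2)=297 f(12,4)=275 f(12,6)=154 f(12,8)=54 f(12,10)=11 f(12,12)=1
t=13: f(13,1)=429 f(13,3)=572 f(13,5)=429 f(13,7)=208 f(13,9)=65 f(13,11)=12 f(13,13)=1
t=14: f(14,0)=429 f(14,2)=1001 f(14,4)=1001 f(14,6)=637 f(14,8)=273 f(14,10)=77 f(14,12)=13 f(14,14)=1
t=15: f(15,1)=1430 f(15,3)=2002 f(15,5)=1638 f(15,7)=910 f(15,9)=350 f(15,11)=90 f(15,13)=14 f(15,15)=1
t=16: f(16,0)=1430 f(16,2)=3432 f(16,4)=3640 f(16,6)=2548 f(16,8)=1260 f(16,10)=440 f(16,12)=104 f(16,14)=15 f(16,16)=1
Σ_s f(16,s) = 12870
P = 12870/65536 = 6435/32768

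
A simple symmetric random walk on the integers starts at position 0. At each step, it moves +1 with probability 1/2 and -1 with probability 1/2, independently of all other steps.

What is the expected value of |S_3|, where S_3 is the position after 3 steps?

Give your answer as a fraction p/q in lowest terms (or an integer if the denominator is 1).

S_3 takes values m ≡ 1 (mod 2) with |m| ≤ 3; P(S_3=m) = C(3,(3+m)/2)/2^3.
Total paths: 2^3 = 8
Distribution: P(S=-3)=1/8, P(S=-1)=3/8, P(S=1)=3/8, P(S=3)=1/8
E[|S_3|] = Σ_m |m|·P(S_3=m) = 12/8 = 3/2

Answer: 3/2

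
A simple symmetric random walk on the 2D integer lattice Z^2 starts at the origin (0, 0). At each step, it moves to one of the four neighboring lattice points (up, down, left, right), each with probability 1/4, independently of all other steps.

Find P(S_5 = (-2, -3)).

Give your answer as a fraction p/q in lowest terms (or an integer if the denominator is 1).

Answer: 5/512

Derivation:
Let h be the number of horizontal steps (so 5-h are vertical). To end at (-2,-3) need (h-2)/2 right-steps and ((5-h)-3)/2 up-steps.
Sum over h with 2 ≤ h ≤ 2, h ≡ 0 (mod 2), 5-h ≡ 1 (mod 2):
h=2: C(5,2)·C(2,0)·C(3,0) = 10·1·1 = 10
Total favorable: 10
Total paths: 4^5 = 1024
P = 10/1024 = 5/512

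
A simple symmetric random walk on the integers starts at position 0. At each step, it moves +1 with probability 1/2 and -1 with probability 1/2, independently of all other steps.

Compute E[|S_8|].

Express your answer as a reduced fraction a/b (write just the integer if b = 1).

Answer: 35/16

Derivation:
S_8 takes values m ≡ 0 (mod 2) with |m| ≤ 8; P(S_8=m) = C(8,(8+m)/2)/2^8.
Total paths: 2^8 = 256
Distribution: P(S=-8)=1/256, P(S=-6)=8/256, P(S=-4)=28/256, P(S=-2)=56/256, P(S=0)=70/256, P(S=2)=56/256, P(S=4)=28/256, P(S=6)=8/256, P(S=8)=1/256
E[|S_8|] = Σ_m |m|·P(S_8=m) = 560/256 = 35/16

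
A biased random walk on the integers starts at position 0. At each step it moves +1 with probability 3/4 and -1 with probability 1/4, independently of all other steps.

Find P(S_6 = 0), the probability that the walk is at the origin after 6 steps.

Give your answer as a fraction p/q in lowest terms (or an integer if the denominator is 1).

To be at 0 after 6 steps: need exactly 3 steps of +1 and 3 of -1.
Number of such sequences: C(6,3) = 20
Each has probability (3/4)^3 · (1/4)^3 = 27/4096
P = 20 · 27/4096 = 135/1024

Answer: 135/1024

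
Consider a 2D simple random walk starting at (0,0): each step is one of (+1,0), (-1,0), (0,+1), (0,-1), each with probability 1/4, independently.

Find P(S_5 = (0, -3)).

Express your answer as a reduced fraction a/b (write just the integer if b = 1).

Answer: 25/1024

Derivation:
Let h be the number of horizontal steps (so 5-h are vertical). To end at (0,-3) need (h+0)/2 right-steps and ((5-h)-3)/2 up-steps.
Sum over h with 0 ≤ h ≤ 2, h ≡ 0 (mod 2), 5-h ≡ 1 (mod 2):
h=0: C(5,0)·C(0,0)·C(5,1) = 1·1·5 = 5
h=2: C(5,2)·C(2,1)·C(3,0) = 10·2·1 = 20
Total favorable: 25
Total paths: 4^5 = 1024
P = 25/1024 = 25/1024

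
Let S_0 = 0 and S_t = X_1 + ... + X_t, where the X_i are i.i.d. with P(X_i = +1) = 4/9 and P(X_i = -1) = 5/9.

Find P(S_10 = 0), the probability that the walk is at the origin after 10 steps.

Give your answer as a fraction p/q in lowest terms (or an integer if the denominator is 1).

To be at 0 after 10 steps: need exactly 5 steps of +1 and 5 of -1.
Number of such sequences: C(10,5) = 252
Each has probability (4/9)^5 · (5/9)^5 = 3200000/3486784401
P = 252 · 3200000/3486784401 = 89600000/387420489

Answer: 89600000/387420489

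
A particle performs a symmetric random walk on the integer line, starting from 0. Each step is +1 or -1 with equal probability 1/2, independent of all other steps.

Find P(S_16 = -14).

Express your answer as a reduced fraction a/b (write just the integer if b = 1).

To reach position -14 after 16 steps: need 1 step of +1 and 15 of -1.
Favorable paths: C(16,1) = 16
Total paths: 2^16 = 65536
P = 16/65536 = 1/4096

Answer: 1/4096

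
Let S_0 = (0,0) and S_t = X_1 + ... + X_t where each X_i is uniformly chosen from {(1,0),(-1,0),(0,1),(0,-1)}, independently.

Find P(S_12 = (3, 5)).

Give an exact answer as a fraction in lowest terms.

Let h be the number of horizontal steps (so 12-h are vertical). To end at (3,5) need (h+3)/2 right-steps and ((12-h)+5)/2 up-steps.
Sum over h with 3 ≤ h ≤ 7, h ≡ 1 (mod 2), 12-h ≡ 1 (mod 2):
h=3: C(12,3)·C(3,3)·C(9,7) = 220·1·36 = 7920
h=5: C(12,5)·C(5,4)·C(7,6) = 792·5·7 = 27720
h=7: C(12,7)·C(7,5)·C(5,5) = 792·21·1 = 16632
Total favorable: 52272
Total paths: 4^12 = 16777216
P = 52272/16777216 = 3267/1048576

Answer: 3267/1048576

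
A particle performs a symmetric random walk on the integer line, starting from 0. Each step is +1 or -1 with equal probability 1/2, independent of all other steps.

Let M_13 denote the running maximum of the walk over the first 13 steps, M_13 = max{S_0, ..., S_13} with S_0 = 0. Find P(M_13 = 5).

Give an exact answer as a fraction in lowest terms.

Answer: 715/8192

Derivation:
Let M_13 = max(S_0,...,S_13). Use the reflection principle: for j ≥ 1, #{paths with M_13 ≥ j} = #{S_13 ≥ j} + #{S_13 ≥ j+1}.
By reflection, #{M_13 ≥ 5} = #{S_13 ≥ 5} + #{S_13 ≥ 6} = 1093 + 378 = 1471.
#{M_13 ≥ 6} = #{S_13 ≥ 6} + #{S_13 ≥ 7} = 378 + 378 = 756.
#{M_13 = 5} = 1471 - 756 = 715.
P(M_13 = 5) = 715/8192 = 715/8192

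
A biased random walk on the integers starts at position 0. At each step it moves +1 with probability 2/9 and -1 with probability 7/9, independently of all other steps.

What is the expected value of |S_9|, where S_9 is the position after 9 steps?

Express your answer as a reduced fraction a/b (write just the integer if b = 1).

S_9 takes values m ≡ 1 (mod 2) with |m| ≤ 9; P(S_9=m) = C(9,(9+m)/2) · (2/9)^((9+m)/2) · (7/9)^((9-m)/2).
Distribution: P(S=-9)=40353607/387420489, P(S=-7)=11529602/43046721, P(S=-5)=13176688/43046721, P(S=-3)=26353376/129140163, P(S=-1)=3764768/43046721, P(S=1)=1075648/43046721, P(S=3)=614656/129140163, P(S=5)=25088/43046721, P(S=7)=1792/43046721, P(S=9)=512/387420489
E[|S_9|] = Σ_m |m|·P(S_9=m) = 24321245/4782969

Answer: 24321245/4782969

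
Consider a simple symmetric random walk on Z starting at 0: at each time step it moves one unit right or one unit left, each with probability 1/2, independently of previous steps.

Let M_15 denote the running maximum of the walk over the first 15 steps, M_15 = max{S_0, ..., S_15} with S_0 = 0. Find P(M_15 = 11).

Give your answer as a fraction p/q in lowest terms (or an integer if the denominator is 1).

Answer: 105/32768

Derivation:
Let M_15 = max(S_0,...,S_15). Use the reflection principle: for j ≥ 1, #{paths with M_15 ≥ j} = #{S_15 ≥ j} + #{S_15 ≥ j+1}.
By reflection, #{M_15 ≥ 11} = #{S_15 ≥ 11} + #{S_15 ≥ 12} = 121 + 16 = 137.
#{M_15 ≥ 12} = #{S_15 ≥ 12} + #{S_15 ≥ 13} = 16 + 16 = 32.
#{M_15 = 11} = 137 - 32 = 105.
P(M_15 = 11) = 105/32768 = 105/32768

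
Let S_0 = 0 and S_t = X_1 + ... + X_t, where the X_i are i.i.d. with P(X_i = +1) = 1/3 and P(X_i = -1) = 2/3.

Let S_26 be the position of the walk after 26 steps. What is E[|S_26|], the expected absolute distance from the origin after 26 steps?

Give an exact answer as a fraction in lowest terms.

S_26 takes values m ≡ 0 (mod 2) with |m| ≤ 26; P(S_26=m) = C(26,(26+m)/2) · (1/3)^((26+m)/2) · (2/3)^((26-m)/2).
Distribution: P(S=-26)=67108864/2541865828329, P(S=-24)=872415232/2541865828329, P(S=-22)=5452595200/2541865828329, P(S=-20)=21810380800/2541865828329, P(S=-18)=62704844800/2541865828329, P(S=-16)=137950658560/2541865828329, P(S=-14)=241413652480/2541865828329, P(S=-12)=344876646400/2541865828329, P(S=-10)=409541017600/2541865828329, P(S=-8)=409541017600/2541865828329, P(S=-6)=348109864960/2541865828329, P(S=-4)=253170810880/2541865828329, P(S=-2)=158231756800/2541865828329, P(S=0)=85201715200/2541865828329, P(S=2)=39557939200/2541865828329, P(S=4)=15823175680/2541865828329, P(S=6)=5439216640/2541865828329, P(S=8)=1599769600/2541865828329, P(S=10)=399942400/2541865828329, P(S=12)=84198400/2541865828329, P(S=14)=14734720/2541865828329, P(S=16)=2104960/2541865828329, P(S=18)=239200/2541865828329, P(S=20)=20800/2541865828329, P(S=22)=1300/2541865828329, P(S=24)=52/2541865828329, P(S=26)=1/2541865828329
E[|S_26|] = Σ_m |m|·P(S_26=m) = 22415696964466/2541865828329

Answer: 22415696964466/2541865828329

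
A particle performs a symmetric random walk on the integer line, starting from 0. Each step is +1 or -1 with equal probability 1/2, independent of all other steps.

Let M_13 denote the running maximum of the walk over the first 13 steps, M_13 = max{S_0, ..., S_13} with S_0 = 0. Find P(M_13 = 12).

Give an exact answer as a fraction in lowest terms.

Let M_13 = max(S_0,...,S_13). Use the reflection principle: for j ≥ 1, #{paths with M_13 ≥ j} = #{S_13 ≥ j} + #{S_13 ≥ j+1}.
By reflection, #{M_13 ≥ 12} = #{S_13 ≥ 12} + #{S_13 ≥ 13} = 1 + 1 = 2.
#{M_13 ≥ 13} = #{S_13 ≥ 13} + #{S_13 ≥ 14} = 1 + 0 = 1.
#{M_13 = 12} = 2 - 1 = 1.
P(M_13 = 12) = 1/8192 = 1/8192

Answer: 1/8192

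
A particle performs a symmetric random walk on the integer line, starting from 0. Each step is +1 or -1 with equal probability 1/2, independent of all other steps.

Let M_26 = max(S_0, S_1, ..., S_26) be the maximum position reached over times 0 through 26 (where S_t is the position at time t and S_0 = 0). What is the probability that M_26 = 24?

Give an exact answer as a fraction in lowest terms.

Answer: 13/33554432

Derivation:
Let M_26 = max(S_0,...,S_26). Use the reflection principle: for j ≥ 1, #{paths with M_26 ≥ j} = #{S_26 ≥ j} + #{S_26 ≥ j+1}.
By reflection, #{M_26 ≥ 24} = #{S_26 ≥ 24} + #{S_26 ≥ 25} = 27 + 1 = 28.
#{M_26 ≥ 25} = #{S_26 ≥ 25} + #{S_26 ≥ 26} = 1 + 1 = 2.
#{M_26 = 24} = 28 - 2 = 26.
P(M_26 = 24) = 26/67108864 = 13/33554432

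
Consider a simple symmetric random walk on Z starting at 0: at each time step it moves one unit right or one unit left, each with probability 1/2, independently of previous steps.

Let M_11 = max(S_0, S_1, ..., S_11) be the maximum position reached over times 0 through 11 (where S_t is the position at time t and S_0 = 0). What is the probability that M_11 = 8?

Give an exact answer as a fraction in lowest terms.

Let M_11 = max(S_0,...,S_11). Use the reflection principle: for j ≥ 1, #{paths with M_11 ≥ j} = #{S_11 ≥ j} + #{S_11 ≥ j+1}.
By reflection, #{M_11 ≥ 8} = #{S_11 ≥ 8} + #{S_11 ≥ 9} = 12 + 12 = 24.
#{M_11 ≥ 9} = #{S_11 ≥ 9} + #{S_11 ≥ 10} = 12 + 1 = 13.
#{M_11 = 8} = 24 - 13 = 11.
P(M_11 = 8) = 11/2048 = 11/2048

Answer: 11/2048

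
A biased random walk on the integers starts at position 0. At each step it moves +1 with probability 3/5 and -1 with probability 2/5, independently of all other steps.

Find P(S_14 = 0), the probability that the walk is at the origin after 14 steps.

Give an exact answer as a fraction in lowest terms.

To be at 0 after 14 steps: need exactly 7 steps of +1 and 7 of -1.
Number of such sequences: C(14,7) = 3432
Each has probability (3/5)^7 · (2/5)^7 = 279936/6103515625
P = 3432 · 279936/6103515625 = 960740352/6103515625

Answer: 960740352/6103515625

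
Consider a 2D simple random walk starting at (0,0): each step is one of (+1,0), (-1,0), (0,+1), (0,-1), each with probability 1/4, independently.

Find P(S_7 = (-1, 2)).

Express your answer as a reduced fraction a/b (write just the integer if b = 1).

Answer: 735/16384

Derivation:
Let h be the number of horizontal steps (so 7-h are vertical). To end at (-1,2) need (h-1)/2 right-steps and ((7-h)+2)/2 up-steps.
Sum over h with 1 ≤ h ≤ 5, h ≡ 1 (mod 2), 7-h ≡ 0 (mod 2):
h=1: C(7,1)·C(1,0)·C(6,4) = 7·1·15 = 105
h=3: C(7,3)·C(3,1)·C(4,3) = 35·3·4 = 420
h=5: C(7,5)·C(5,2)·C(2,2) = 21·10·1 = 210
Total favorable: 735
Total paths: 4^7 = 16384
P = 735/16384 = 735/16384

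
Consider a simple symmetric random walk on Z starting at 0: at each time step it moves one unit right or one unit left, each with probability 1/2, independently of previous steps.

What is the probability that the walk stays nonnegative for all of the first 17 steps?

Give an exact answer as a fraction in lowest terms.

Answer: 12155/65536

Derivation:
Let f(t,s) = #length-t paths at position s with S_1..S_t all ≥ 0.
f(t,s) = f(t-1,s-1) + f(t-1,s+1) for s ≥ 0; f(t,s) = 0 for s < 0.
t=0: f(0,0)=1
t=1: f(1,1)=1
t=2: f(2,0)=1 f(2,2)=1
t=3: f(3,1)=2 f(3,3)=1
t=4: f(4,0)=2 f(4,2)=3 f(4,4)=1
t=5: f(5,1)=5 f(5,3)=4 f(5,5)=1
t=6: f(6,0)=5 f(6,2)=9 f(6,4)=5 f(6,6)=1
t=7: f(7,1)=14 f(7,3)=14 f(7,5)=6 f(7,7)=1
t=8: f(8,0)=14 f(8,2)=28 f(8,4)=20 f(8,6)=7 f(8,8)=1
t=9: f(9,1)=42 f(9,3)=48 f(9,5)=27 f(9,7)=8 f(9,9)=1
t=10: f(10,0)=42 f(10,2)=90 f(10,4)=75 f(10,6)=35 f(10,8)=9 f(10,10)=1
t=11: f(11,1)=132 f(11,3)=165 f(11,5)=110 f(11,7)=44 f(11,9)=10 f(11,11)=1
t=12: f(12,0)=132 f(12,2)=297 f(12,4)=275 f(12,6)=154 f(12,8)=54 f(12,10)=11 f(12,12)=1
t=13: f(13,1)=429 f(13,3)=572 f(13,5)=429 f(13,7)=208 f(13,9)=65 f(13,11)=12 f(13,13)=1
t=14: f(14,0)=429 f(14,2)=1001 f(14,4)=1001 f(14,6)=637 f(14,8)=273 f(14,10)=77 f(14,12)=13 f(14,14)=1
t=15: f(15,1)=1430 f(15,3)=2002 f(15,5)=1638 f(15,7)=910 f(15,9)=350 f(15,11)=90 f(15,13)=14 f(15,15)=1
t=16: f(16,0)=1430 f(16,2)=3432 f(16,4)=3640 f(16,6)=2548 f(16,8)=1260 f(16,10)=440 f(16,12)=104 f(16,14)=15 f(16,16)=1
t=17: f(17,1)=4862 f(17,3)=7072 f(17,5)=6188 f(17,7)=3808 f(17,9)=1700 f(17,11)=544 f(17,13)=119 f(17,15)=16 f(17,17)=1
Σ_s f(17,s) = 24310
P = 24310/131072 = 12155/65536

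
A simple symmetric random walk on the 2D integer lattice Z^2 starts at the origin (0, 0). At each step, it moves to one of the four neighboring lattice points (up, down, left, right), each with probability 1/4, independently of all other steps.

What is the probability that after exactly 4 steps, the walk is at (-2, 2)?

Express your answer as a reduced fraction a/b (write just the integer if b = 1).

Answer: 3/128

Derivation:
Let h be the number of horizontal steps (so 4-h are vertical). To end at (-2,2) need (h-2)/2 right-steps and ((4-h)+2)/2 up-steps.
Sum over h with 2 ≤ h ≤ 2, h ≡ 0 (mod 2), 4-h ≡ 0 (mod 2):
h=2: C(4,2)·C(2,0)·C(2,2) = 6·1·1 = 6
Total favorable: 6
Total paths: 4^4 = 256
P = 6/256 = 3/128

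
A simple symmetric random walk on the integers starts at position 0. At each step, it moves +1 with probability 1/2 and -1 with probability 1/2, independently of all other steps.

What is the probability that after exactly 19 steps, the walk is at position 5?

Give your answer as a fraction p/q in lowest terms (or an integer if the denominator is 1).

To reach position 5 after 19 steps: need 12 steps of +1 and 7 of -1.
Favorable paths: C(19,12) = 50388
Total paths: 2^19 = 524288
P = 50388/524288 = 12597/131072

Answer: 12597/131072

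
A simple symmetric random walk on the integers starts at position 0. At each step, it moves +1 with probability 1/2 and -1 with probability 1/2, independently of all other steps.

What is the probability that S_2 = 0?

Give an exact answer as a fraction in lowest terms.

To return to 0 after 2 steps: need exactly 1 step of +1 and 1 of -1.
Favorable paths: C(2,1) = 2
Total paths: 2^2 = 4
P = 2/4 = 1/2

Answer: 1/2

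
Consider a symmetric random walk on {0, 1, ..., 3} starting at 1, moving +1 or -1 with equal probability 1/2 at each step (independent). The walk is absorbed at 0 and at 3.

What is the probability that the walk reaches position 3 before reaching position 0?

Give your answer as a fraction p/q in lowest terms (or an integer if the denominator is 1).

Answer: 1/3

Derivation:
Symmetric walk (p = 1/2): the harmonic-function argument gives P(hit 3 before 0 | start at 1) = a/N.
P = 1/3 = 1/3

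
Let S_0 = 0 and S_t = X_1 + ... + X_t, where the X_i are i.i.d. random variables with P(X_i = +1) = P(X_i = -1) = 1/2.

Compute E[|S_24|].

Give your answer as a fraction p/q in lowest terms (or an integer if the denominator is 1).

S_24 takes values m ≡ 0 (mod 2) with |m| ≤ 24; P(S_24=m) = C(24,(24+m)/2)/2^24.
Total paths: 2^24 = 16777216
Distribution: P(S=-24)=1/16777216, P(S=-22)=24/16777216, P(S=-20)=276/16777216, P(S=-18)=2024/16777216, P(S=-16)=10626/16777216, P(S=-14)=42504/16777216, P(S=-12)=134596/16777216, P(S=-10)=346104/16777216, P(S=-8)=735471/16777216, P(S=-6)=1307504/16777216, P(S=-4)=1961256/16777216, P(S=-2)=2496144/16777216, P(S=0)=2704156/16777216, P(S=2)=2496144/16777216, P(S=4)=1961256/16777216, P(S=6)=1307504/16777216, P(S=8)=735471/16777216, P(S=10)=346104/16777216, P(S=12)=134596/16777216, P(S=14)=42504/16777216, P(S=16)=10626/16777216, P(S=18)=2024/16777216, P(S=20)=276/16777216, P(S=22)=24/16777216, P(S=24)=1/16777216
E[|S_24|] = Σ_m |m|·P(S_24=m) = 64899744/16777216 = 2028117/524288

Answer: 2028117/524288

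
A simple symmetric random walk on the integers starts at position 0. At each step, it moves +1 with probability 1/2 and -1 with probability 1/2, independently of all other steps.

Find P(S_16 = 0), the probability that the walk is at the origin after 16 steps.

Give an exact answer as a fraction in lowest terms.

To return to 0 after 16 steps: need exactly 8 steps of +1 and 8 of -1.
Favorable paths: C(16,8) = 12870
Total paths: 2^16 = 65536
P = 12870/65536 = 6435/32768

Answer: 6435/32768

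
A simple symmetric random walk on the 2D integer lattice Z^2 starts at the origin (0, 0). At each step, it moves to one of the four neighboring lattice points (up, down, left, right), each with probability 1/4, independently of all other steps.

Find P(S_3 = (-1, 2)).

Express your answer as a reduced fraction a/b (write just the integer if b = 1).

Let h be the number of horizontal steps (so 3-h are vertical). To end at (-1,2) need (h-1)/2 right-steps and ((3-h)+2)/2 up-steps.
Sum over h with 1 ≤ h ≤ 1, h ≡ 1 (mod 2), 3-h ≡ 0 (mod 2):
h=1: C(3,1)·C(1,0)·C(2,2) = 3·1·1 = 3
Total favorable: 3
Total paths: 4^3 = 64
P = 3/64 = 3/64

Answer: 3/64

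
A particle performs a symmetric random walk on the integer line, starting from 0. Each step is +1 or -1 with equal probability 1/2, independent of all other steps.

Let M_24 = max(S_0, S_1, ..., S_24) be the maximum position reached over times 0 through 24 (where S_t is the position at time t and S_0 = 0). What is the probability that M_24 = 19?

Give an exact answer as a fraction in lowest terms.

Answer: 69/4194304

Derivation:
Let M_24 = max(S_0,...,S_24). Use the reflection principle: for j ≥ 1, #{paths with M_24 ≥ j} = #{S_24 ≥ j} + #{S_24 ≥ j+1}.
By reflection, #{M_24 ≥ 19} = #{S_24 ≥ 19} + #{S_24 ≥ 20} = 301 + 301 = 602.
#{M_24 ≥ 20} = #{S_24 ≥ 20} + #{S_24 ≥ 21} = 301 + 25 = 326.
#{M_24 = 19} = 602 - 326 = 276.
P(M_24 = 19) = 276/16777216 = 69/4194304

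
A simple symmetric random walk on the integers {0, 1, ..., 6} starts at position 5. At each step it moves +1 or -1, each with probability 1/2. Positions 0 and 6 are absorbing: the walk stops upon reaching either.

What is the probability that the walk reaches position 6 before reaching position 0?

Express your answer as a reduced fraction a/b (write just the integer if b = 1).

Answer: 5/6

Derivation:
Symmetric walk (p = 1/2): the harmonic-function argument gives P(hit 6 before 0 | start at 5) = a/N.
P = 5/6 = 5/6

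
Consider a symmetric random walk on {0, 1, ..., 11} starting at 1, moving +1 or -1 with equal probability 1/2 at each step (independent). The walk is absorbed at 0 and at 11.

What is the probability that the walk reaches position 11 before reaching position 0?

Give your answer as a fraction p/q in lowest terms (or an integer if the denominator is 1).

Symmetric walk (p = 1/2): the harmonic-function argument gives P(hit 11 before 0 | start at 1) = a/N.
P = 1/11 = 1/11

Answer: 1/11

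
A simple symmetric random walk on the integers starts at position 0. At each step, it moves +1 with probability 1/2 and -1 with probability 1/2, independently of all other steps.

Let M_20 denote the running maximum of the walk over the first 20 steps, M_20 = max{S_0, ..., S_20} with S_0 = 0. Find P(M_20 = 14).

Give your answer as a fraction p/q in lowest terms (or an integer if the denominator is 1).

Let M_20 = max(S_0,...,S_20). Use the reflection principle: for j ≥ 1, #{paths with M_20 ≥ j} = #{S_20 ≥ j} + #{S_20 ≥ j+1}.
By reflection, #{M_20 ≥ 14} = #{S_20 ≥ 14} + #{S_20 ≥ 15} = 1351 + 211 = 1562.
#{M_20 ≥ 15} = #{S_20 ≥ 15} + #{S_20 ≥ 16} = 211 + 211 = 422.
#{M_20 = 14} = 1562 - 422 = 1140.
P(M_20 = 14) = 1140/1048576 = 285/262144

Answer: 285/262144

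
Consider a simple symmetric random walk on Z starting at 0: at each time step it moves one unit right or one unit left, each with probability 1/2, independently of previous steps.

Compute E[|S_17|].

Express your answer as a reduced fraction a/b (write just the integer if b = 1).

S_17 takes values m ≡ 1 (mod 2) with |m| ≤ 17; P(S_17=m) = C(17,(17+m)/2)/2^17.
Total paths: 2^17 = 131072
Distribution: P(S=-17)=1/131072, P(S=-15)=17/131072, P(S=-13)=136/131072, P(S=-11)=680/131072, P(S=-9)=2380/131072, P(S=-7)=6188/131072, P(S=-5)=12376/131072, P(S=-3)=19448/131072, P(S=-1)=24310/131072, P(S=1)=24310/131072, P(S=3)=19448/131072, P(S=5)=12376/131072, P(S=7)=6188/131072, P(S=9)=2380/131072, P(S=11)=680/131072, P(S=13)=136/131072, P(S=15)=17/131072, P(S=17)=1/131072
E[|S_17|] = Σ_m |m|·P(S_17=m) = 437580/131072 = 109395/32768

Answer: 109395/32768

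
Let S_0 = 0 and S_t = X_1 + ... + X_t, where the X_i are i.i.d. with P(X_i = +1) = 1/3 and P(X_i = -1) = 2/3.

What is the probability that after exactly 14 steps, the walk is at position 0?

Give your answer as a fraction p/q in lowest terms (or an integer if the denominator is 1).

Answer: 146432/1594323

Derivation:
To be at 0 after 14 steps: need exactly 7 steps of +1 and 7 of -1.
Number of such sequences: C(14,7) = 3432
Each has probability (1/3)^7 · (2/3)^7 = 128/4782969
P = 3432 · 128/4782969 = 146432/1594323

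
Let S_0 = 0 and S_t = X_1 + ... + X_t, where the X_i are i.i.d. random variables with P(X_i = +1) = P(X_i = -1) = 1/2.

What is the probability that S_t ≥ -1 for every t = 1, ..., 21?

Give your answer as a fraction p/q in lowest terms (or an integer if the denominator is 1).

Let f(t,s) = #length-t paths at position s with S_1..S_t all ≥ -1.
f(t,s) = f(t-1,s-1) + f(t-1,s+1) for s ≥ -1; f(t,s) = 0 for s < -1.
t=0: f(0,0)=1
t=1: f(1,-1)=1 f(1,1)=1
t=2: f(2,0)=2 f(2,2)=1
t=3: f(3,-1)=2 f(3,1)=3 f(3,3)=1
t=4: f(4,0)=5 f(4,2)=4 f(4,4)=1
t=5: f(5,-1)=5 f(5,1)=9 f(5,3)=5 f(5,5)=1
t=6: f(6,0)=14 f(6,2)=14 f(6,4)=6 f(6,6)=1
t=7: f(7,-1)=14 f(7,1)=28 f(7,3)=20 f(7,5)=7 f(7,7)=1
t=8: f(8,0)=42 f(8,2)=48 f(8,4)=27 f(8,6)=8 f(8,8)=1
t=9: f(9,-1)=42 f(9,1)=90 f(9,3)=75 f(9,5)=35 f(9,7)=9 f(9,9)=1
t=10: f(10,0)=132 f(10,2)=165 f(10,4)=110 f(10,6)=44 f(10,8)=10 f(10,10)=1
t=11: f(11,-1)=132 f(11,1)=297 f(11,3)=275 f(11,5)=154 f(11,7)=54 f(11,9)=11 f(11,11)=1
t=12: f(12,0)=429 f(12,2)=572 f(12,4)=429 f(12,6)=208 f(12,8)=65 f(12,10)=12 f(12,12)=1
t=13: f(13,-1)=429 f(13,1)=1001 f(13,3)=1001 f(13,5)=637 f(13,7)=273 f(13,9)=77 f(13,11)=13 f(13,13)=1
t=14: f(14,0)=1430 f(14,2)=2002 f(14,4)=1638 f(14,6)=910 f(14,8)=350 f(14,10)=90 f(14,12)=14 f(14,14)=1
t=15: f(15,-1)=1430 f(15,1)=3432 f(15,3)=3640 f(15,5)=2548 f(15,7)=1260 f(15,9)=440 f(15,11)=104 f(15,13)=15 f(15,15)=1
t=16: f(16,0)=4862 f(16,2)=7072 f(16,4)=6188 f(16,6)=3808 f(16,8)=1700 f(16,10)=544 f(16,12)=119 f(16,14)=16 f(16,16)=1
t=17: f(17,-1)=4862 f(17,1)=11934 f(17,3)=13260 f(17,5)=9996 f(17,7)=5508 f(17,9)=2244 f(17,11)=663 f(17,13)=135 f(17,15)=17 f(17,17)=1
t=18: f(18,0)=16796 f(18,2)=25194 f(18,4)=23256 f(18,6)=15504 f(18,8)=7752 f(18,10)=2907 f(18,12)=798 f(18,14)=152 f(18,16)=18 f(18,18)=1
t=19: f(19,-1)=16796 f(19,1)=41990 f(19,3)=48450 f(19,5)=38760 f(19,7)=23256 f(19,9)=10659 f(19,11)=3705 f(19,13)=950 f(19,15)=170 f(19,17)=19 f(19,19)=1
t=20: f(20,0)=58786 f(20,2)=90440 f(20,4)=87210 f(20,6)=62016 f(20,8)=33915 f(20,10)=14364 f(20,12)=4655 f(20,14)=1120 f(20,16)=189 f(20,18)=20 f(20,20)=1
t=21: f(21,-1)=58786 f(21,1)=149226 f(21,3)=177650 f(21,5)=149226 f(21,7)=95931 f(21,9)=48279 f(21,11)=19019 f(21,13)=5775 f(21,15)=1309 f(21,17)=209 f(21,19)=21 f(21,21)=1
Σ_s f(21,s) = 705432
P = 705432/2097152 = 88179/262144

Answer: 88179/262144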